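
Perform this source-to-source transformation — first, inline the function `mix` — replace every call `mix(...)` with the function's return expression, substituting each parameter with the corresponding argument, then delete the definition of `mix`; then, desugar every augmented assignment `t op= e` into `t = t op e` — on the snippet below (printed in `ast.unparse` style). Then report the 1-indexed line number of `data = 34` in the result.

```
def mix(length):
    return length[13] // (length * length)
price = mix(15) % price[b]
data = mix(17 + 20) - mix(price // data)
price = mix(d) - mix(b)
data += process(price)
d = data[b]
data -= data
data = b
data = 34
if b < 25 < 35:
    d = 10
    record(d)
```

8

Transformed code:
price = 15[13] // (15 * 15) % price[b]
data = (17 + 20)[13] // ((17 + 20) * (17 + 20)) - (price // data)[13] // (price // data * (price // data))
price = d[13] // (d * d) - b[13] // (b * b)
data = data + process(price)
d = data[b]
data = data - data
data = b
data = 34
if b < 25 < 35:
    d = 10
    record(d)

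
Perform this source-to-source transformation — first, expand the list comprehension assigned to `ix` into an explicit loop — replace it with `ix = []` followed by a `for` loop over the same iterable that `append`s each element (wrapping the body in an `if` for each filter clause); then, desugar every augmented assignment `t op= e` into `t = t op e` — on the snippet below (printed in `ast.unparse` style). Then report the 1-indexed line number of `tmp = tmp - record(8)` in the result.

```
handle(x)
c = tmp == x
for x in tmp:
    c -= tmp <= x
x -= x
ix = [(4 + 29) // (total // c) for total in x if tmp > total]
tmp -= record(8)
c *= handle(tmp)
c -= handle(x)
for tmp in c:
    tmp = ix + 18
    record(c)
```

Transformed code:
handle(x)
c = tmp == x
for x in tmp:
    c = c - (tmp <= x)
x = x - x
ix = []
for total in x:
    if tmp > total:
        ix.append((4 + 29) // (total // c))
tmp = tmp - record(8)
c = c * handle(tmp)
c = c - handle(x)
for tmp in c:
    tmp = ix + 18
    record(c)

10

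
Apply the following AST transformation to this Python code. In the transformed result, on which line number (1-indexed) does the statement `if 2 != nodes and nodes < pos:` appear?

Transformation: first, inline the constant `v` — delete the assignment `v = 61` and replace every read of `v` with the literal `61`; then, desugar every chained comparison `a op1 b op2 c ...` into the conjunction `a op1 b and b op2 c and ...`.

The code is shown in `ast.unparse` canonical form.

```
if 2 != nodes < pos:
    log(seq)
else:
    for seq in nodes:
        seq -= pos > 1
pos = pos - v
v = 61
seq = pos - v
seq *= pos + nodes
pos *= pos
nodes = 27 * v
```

Transformed code:
if 2 != nodes and nodes < pos:
    log(seq)
else:
    for seq in nodes:
        seq -= pos > 1
pos = pos - 61
seq = pos - 61
seq *= pos + nodes
pos *= pos
nodes = 27 * 61

1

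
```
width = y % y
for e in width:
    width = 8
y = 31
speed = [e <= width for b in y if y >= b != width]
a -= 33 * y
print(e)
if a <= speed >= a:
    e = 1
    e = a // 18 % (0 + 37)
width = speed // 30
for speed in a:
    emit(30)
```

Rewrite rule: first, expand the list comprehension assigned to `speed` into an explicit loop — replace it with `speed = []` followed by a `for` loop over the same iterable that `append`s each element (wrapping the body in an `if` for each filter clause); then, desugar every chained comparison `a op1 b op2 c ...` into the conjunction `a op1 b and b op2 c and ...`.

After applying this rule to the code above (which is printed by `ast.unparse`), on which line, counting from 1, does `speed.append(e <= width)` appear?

Transformed code:
width = y % y
for e in width:
    width = 8
y = 31
speed = []
for b in y:
    if y >= b and b != width:
        speed.append(e <= width)
a -= 33 * y
print(e)
if a <= speed and speed >= a:
    e = 1
    e = a // 18 % (0 + 37)
width = speed // 30
for speed in a:
    emit(30)

8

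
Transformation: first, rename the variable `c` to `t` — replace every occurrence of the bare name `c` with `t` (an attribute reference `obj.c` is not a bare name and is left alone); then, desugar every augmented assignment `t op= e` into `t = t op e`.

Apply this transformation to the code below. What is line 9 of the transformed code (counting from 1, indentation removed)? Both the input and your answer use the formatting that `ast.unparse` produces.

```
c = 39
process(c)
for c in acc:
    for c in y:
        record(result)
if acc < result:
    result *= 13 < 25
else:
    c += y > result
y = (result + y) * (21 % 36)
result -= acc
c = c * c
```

Transformed code:
t = 39
process(t)
for t in acc:
    for t in y:
        record(result)
if acc < result:
    result = result * (13 < 25)
else:
    t = t + (y > result)
y = (result + y) * (21 % 36)
result = result - acc
t = t * t

t = t + (y > result)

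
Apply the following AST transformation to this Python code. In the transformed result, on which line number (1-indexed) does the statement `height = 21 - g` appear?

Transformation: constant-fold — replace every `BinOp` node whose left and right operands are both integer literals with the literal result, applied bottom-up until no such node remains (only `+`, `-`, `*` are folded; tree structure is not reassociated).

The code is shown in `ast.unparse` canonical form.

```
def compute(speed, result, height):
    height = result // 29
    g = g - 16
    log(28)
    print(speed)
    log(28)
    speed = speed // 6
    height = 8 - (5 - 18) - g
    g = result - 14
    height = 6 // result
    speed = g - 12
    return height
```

8

Transformed code:
def compute(speed, result, height):
    height = result // 29
    g = g - 16
    log(28)
    print(speed)
    log(28)
    speed = speed // 6
    height = 21 - g
    g = result - 14
    height = 6 // result
    speed = g - 12
    return height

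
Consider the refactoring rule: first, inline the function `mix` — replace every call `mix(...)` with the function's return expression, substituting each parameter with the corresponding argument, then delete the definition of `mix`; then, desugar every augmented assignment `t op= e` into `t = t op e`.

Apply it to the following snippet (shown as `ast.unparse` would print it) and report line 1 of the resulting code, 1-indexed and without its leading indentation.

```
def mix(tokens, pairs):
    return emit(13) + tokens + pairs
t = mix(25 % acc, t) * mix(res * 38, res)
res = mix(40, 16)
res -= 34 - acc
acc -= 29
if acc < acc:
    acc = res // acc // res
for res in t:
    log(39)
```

Transformed code:
t = (emit(13) + 25 % acc + t) * (emit(13) + res * 38 + res)
res = emit(13) + 40 + 16
res = res - (34 - acc)
acc = acc - 29
if acc < acc:
    acc = res // acc // res
for res in t:
    log(39)

t = (emit(13) + 25 % acc + t) * (emit(13) + res * 38 + res)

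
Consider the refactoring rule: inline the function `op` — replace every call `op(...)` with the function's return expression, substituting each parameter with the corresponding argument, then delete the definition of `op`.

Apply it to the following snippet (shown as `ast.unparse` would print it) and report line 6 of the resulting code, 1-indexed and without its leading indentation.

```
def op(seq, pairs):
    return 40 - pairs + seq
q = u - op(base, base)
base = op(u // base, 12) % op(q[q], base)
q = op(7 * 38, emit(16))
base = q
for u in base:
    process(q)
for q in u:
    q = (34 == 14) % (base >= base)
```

Transformed code:
q = u - (40 - base + base)
base = (40 - 12 + u // base) % (40 - base + q[q])
q = 40 - emit(16) + 7 * 38
base = q
for u in base:
    process(q)
for q in u:
    q = (34 == 14) % (base >= base)

process(q)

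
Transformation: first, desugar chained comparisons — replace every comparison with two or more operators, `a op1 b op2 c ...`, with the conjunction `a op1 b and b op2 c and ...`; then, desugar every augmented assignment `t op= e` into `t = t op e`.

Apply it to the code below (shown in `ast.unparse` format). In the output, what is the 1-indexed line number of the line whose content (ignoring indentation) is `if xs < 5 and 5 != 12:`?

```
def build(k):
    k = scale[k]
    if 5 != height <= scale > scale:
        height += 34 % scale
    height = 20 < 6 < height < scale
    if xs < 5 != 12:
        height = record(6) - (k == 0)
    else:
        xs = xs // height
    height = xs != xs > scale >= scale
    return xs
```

Transformed code:
def build(k):
    k = scale[k]
    if 5 != height and height <= scale and (scale > scale):
        height = height + 34 % scale
    height = 20 < 6 and 6 < height and (height < scale)
    if xs < 5 and 5 != 12:
        height = record(6) - (k == 0)
    else:
        xs = xs // height
    height = xs != xs and xs > scale and (scale >= scale)
    return xs

6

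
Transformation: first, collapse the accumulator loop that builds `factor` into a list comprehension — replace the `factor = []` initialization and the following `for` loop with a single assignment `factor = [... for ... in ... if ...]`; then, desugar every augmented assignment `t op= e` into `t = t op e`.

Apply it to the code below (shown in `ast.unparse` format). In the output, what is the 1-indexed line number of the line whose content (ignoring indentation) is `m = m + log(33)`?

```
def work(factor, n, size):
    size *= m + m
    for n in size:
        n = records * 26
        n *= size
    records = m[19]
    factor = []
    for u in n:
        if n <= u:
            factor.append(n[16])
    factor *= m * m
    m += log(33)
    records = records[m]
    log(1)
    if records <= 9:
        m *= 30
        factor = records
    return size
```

Transformed code:
def work(factor, n, size):
    size = size * (m + m)
    for n in size:
        n = records * 26
        n = n * size
    records = m[19]
    factor = [n[16] for u in n if n <= u]
    factor = factor * (m * m)
    m = m + log(33)
    records = records[m]
    log(1)
    if records <= 9:
        m = m * 30
        factor = records
    return size

9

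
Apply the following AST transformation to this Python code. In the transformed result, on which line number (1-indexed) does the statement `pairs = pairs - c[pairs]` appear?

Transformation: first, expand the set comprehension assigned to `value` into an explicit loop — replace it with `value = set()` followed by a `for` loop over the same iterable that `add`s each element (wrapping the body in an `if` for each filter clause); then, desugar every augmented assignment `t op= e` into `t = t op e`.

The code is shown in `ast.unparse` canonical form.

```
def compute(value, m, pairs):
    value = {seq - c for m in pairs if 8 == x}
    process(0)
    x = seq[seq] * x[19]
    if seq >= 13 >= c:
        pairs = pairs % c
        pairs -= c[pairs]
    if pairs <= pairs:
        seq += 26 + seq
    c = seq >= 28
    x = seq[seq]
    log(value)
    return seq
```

10

Transformed code:
def compute(value, m, pairs):
    value = set()
    for m in pairs:
        if 8 == x:
            value.add(seq - c)
    process(0)
    x = seq[seq] * x[19]
    if seq >= 13 >= c:
        pairs = pairs % c
        pairs = pairs - c[pairs]
    if pairs <= pairs:
        seq = seq + (26 + seq)
    c = seq >= 28
    x = seq[seq]
    log(value)
    return seq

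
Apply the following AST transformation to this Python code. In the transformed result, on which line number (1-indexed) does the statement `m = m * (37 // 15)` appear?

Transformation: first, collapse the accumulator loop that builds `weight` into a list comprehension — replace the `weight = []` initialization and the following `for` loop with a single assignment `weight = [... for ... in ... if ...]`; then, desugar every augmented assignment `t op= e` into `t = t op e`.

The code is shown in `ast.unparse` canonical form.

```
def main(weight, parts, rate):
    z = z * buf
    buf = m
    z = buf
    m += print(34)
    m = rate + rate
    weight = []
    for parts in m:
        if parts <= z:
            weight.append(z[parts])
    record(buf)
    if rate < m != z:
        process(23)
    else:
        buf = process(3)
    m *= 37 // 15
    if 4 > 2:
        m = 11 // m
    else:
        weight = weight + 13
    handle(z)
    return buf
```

13

Transformed code:
def main(weight, parts, rate):
    z = z * buf
    buf = m
    z = buf
    m = m + print(34)
    m = rate + rate
    weight = [z[parts] for parts in m if parts <= z]
    record(buf)
    if rate < m != z:
        process(23)
    else:
        buf = process(3)
    m = m * (37 // 15)
    if 4 > 2:
        m = 11 // m
    else:
        weight = weight + 13
    handle(z)
    return buf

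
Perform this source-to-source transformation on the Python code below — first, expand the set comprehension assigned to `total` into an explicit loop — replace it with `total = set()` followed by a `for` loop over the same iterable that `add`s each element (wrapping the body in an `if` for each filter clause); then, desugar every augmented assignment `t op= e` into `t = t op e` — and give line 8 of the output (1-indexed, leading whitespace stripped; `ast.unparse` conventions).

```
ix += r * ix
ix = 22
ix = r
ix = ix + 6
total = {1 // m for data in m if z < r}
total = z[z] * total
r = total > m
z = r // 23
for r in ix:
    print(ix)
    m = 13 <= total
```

total.add(1 // m)

Transformed code:
ix = ix + r * ix
ix = 22
ix = r
ix = ix + 6
total = set()
for data in m:
    if z < r:
        total.add(1 // m)
total = z[z] * total
r = total > m
z = r // 23
for r in ix:
    print(ix)
    m = 13 <= total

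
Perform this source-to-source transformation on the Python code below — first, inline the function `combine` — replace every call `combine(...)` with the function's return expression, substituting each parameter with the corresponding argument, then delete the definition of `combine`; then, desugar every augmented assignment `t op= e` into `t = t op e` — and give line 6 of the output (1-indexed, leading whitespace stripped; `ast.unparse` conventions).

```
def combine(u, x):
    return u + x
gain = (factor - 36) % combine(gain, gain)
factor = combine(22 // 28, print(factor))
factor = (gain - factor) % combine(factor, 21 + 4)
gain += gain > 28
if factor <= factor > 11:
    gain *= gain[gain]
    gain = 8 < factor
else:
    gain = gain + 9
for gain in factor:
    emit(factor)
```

Transformed code:
gain = (factor - 36) % (gain + gain)
factor = 22 // 28 + print(factor)
factor = (gain - factor) % (factor + (21 + 4))
gain = gain + (gain > 28)
if factor <= factor > 11:
    gain = gain * gain[gain]
    gain = 8 < factor
else:
    gain = gain + 9
for gain in factor:
    emit(factor)

gain = gain * gain[gain]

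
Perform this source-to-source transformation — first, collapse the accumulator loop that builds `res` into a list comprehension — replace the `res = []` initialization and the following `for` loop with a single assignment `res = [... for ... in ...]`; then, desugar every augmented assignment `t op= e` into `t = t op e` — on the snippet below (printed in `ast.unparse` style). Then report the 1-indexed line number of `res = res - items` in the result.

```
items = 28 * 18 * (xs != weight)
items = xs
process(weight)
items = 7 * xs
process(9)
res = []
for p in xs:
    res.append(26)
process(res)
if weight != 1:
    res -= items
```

9

Transformed code:
items = 28 * 18 * (xs != weight)
items = xs
process(weight)
items = 7 * xs
process(9)
res = [26 for p in xs]
process(res)
if weight != 1:
    res = res - items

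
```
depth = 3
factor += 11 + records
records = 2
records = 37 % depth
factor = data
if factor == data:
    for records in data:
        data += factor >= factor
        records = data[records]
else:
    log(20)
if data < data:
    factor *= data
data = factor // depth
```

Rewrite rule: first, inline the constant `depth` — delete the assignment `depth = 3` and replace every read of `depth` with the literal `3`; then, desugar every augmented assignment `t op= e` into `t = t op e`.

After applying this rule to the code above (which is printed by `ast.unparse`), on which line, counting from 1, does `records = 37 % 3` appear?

Transformed code:
factor = factor + (11 + records)
records = 2
records = 37 % 3
factor = data
if factor == data:
    for records in data:
        data = data + (factor >= factor)
        records = data[records]
else:
    log(20)
if data < data:
    factor = factor * data
data = factor // 3

3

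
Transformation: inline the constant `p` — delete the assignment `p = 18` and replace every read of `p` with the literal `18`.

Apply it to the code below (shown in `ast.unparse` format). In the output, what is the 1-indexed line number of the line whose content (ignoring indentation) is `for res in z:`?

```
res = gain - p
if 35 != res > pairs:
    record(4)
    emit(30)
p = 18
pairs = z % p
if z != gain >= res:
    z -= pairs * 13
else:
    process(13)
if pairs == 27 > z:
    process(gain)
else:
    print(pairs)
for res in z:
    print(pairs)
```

Transformed code:
res = gain - 18
if 35 != res > pairs:
    record(4)
    emit(30)
pairs = z % 18
if z != gain >= res:
    z -= pairs * 13
else:
    process(13)
if pairs == 27 > z:
    process(gain)
else:
    print(pairs)
for res in z:
    print(pairs)

14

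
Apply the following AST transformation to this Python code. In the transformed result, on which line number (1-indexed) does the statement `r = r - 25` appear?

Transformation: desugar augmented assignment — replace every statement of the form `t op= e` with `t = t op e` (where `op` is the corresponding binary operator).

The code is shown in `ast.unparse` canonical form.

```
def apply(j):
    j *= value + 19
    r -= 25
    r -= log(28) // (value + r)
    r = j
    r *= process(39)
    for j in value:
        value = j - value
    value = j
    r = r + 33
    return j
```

3

Transformed code:
def apply(j):
    j = j * (value + 19)
    r = r - 25
    r = r - log(28) // (value + r)
    r = j
    r = r * process(39)
    for j in value:
        value = j - value
    value = j
    r = r + 33
    return j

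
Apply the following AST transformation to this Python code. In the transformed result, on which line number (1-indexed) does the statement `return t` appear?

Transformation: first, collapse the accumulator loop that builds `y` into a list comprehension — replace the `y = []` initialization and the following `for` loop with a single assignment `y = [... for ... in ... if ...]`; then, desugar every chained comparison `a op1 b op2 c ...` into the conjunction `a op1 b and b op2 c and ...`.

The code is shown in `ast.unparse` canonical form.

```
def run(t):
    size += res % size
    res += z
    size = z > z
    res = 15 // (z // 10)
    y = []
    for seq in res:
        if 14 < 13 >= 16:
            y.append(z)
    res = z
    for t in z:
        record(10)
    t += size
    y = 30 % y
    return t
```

12

Transformed code:
def run(t):
    size += res % size
    res += z
    size = z > z
    res = 15 // (z // 10)
    y = [z for seq in res if 14 < 13 and 13 >= 16]
    res = z
    for t in z:
        record(10)
    t += size
    y = 30 % y
    return t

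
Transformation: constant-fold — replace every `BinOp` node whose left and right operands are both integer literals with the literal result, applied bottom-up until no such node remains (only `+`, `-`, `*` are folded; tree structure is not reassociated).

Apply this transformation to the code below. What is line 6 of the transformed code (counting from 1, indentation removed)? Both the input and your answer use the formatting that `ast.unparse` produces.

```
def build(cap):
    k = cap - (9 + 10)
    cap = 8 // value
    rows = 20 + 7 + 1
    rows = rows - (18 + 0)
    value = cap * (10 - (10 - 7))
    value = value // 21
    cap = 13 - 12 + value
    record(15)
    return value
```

value = cap * 7

Transformed code:
def build(cap):
    k = cap - 19
    cap = 8 // value
    rows = 28
    rows = rows - 18
    value = cap * 7
    value = value // 21
    cap = 1 + value
    record(15)
    return value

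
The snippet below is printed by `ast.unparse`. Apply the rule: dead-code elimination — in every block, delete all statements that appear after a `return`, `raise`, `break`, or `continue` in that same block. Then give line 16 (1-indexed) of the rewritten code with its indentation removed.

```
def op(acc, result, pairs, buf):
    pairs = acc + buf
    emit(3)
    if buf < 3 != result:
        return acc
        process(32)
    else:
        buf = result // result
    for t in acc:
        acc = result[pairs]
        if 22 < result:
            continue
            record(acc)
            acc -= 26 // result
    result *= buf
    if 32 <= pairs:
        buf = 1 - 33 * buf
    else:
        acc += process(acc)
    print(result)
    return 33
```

Transformed code:
def op(acc, result, pairs, buf):
    pairs = acc + buf
    emit(3)
    if buf < 3 != result:
        return acc
    else:
        buf = result // result
    for t in acc:
        acc = result[pairs]
        if 22 < result:
            continue
    result *= buf
    if 32 <= pairs:
        buf = 1 - 33 * buf
    else:
        acc += process(acc)
    print(result)
    return 33

acc += process(acc)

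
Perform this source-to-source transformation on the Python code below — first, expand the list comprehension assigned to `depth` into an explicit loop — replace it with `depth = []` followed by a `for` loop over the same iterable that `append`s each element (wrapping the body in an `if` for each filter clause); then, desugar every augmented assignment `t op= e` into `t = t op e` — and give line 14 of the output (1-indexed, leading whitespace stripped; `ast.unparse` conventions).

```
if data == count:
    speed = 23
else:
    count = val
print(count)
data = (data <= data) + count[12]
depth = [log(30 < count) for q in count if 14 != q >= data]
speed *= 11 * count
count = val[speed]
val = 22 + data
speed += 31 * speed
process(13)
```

Transformed code:
if data == count:
    speed = 23
else:
    count = val
print(count)
data = (data <= data) + count[12]
depth = []
for q in count:
    if 14 != q >= data:
        depth.append(log(30 < count))
speed = speed * (11 * count)
count = val[speed]
val = 22 + data
speed = speed + 31 * speed
process(13)

speed = speed + 31 * speed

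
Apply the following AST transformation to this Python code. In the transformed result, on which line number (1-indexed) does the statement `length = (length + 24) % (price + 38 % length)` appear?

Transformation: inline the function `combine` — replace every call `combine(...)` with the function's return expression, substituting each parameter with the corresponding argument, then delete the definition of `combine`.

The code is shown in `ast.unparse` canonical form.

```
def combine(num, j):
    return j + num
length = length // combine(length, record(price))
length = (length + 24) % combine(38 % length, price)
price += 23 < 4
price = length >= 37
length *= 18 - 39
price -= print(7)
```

Transformed code:
length = length // (record(price) + length)
length = (length + 24) % (price + 38 % length)
price += 23 < 4
price = length >= 37
length *= 18 - 39
price -= print(7)

2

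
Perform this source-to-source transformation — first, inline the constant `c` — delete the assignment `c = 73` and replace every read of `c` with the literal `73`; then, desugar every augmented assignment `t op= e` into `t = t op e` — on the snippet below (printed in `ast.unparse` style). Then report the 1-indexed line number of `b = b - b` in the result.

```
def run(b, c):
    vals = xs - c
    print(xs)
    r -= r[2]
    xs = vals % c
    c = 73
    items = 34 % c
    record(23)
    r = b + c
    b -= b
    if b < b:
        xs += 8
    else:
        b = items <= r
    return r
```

9

Transformed code:
def run(b, c):
    vals = xs - 73
    print(xs)
    r = r - r[2]
    xs = vals % 73
    items = 34 % 73
    record(23)
    r = b + 73
    b = b - b
    if b < b:
        xs = xs + 8
    else:
        b = items <= r
    return r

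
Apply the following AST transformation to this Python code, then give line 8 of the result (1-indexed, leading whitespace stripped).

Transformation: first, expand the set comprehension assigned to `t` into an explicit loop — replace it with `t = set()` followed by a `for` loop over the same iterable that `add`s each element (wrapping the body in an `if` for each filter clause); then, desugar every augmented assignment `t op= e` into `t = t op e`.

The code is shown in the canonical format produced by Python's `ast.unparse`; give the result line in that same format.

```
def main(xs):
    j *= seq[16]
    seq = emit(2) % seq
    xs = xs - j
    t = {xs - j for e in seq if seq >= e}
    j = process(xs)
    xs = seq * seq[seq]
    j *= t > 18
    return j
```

t.add(xs - j)

Transformed code:
def main(xs):
    j = j * seq[16]
    seq = emit(2) % seq
    xs = xs - j
    t = set()
    for e in seq:
        if seq >= e:
            t.add(xs - j)
    j = process(xs)
    xs = seq * seq[seq]
    j = j * (t > 18)
    return j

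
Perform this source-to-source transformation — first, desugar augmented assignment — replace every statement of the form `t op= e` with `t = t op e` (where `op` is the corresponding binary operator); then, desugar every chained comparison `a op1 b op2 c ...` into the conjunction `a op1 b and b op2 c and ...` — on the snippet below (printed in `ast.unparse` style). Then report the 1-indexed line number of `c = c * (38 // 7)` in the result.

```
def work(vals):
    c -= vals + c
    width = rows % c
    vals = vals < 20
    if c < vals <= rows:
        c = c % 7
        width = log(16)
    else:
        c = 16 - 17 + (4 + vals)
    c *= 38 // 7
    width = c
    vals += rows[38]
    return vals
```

Transformed code:
def work(vals):
    c = c - (vals + c)
    width = rows % c
    vals = vals < 20
    if c < vals and vals <= rows:
        c = c % 7
        width = log(16)
    else:
        c = 16 - 17 + (4 + vals)
    c = c * (38 // 7)
    width = c
    vals = vals + rows[38]
    return vals

10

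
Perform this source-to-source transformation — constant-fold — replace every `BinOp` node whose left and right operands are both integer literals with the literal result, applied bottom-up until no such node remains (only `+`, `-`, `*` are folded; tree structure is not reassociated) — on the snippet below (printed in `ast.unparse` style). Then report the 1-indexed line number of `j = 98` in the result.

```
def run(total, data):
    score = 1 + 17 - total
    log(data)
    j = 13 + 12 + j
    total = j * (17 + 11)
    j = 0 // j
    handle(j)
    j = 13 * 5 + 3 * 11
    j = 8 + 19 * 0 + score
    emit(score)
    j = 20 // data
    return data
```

8

Transformed code:
def run(total, data):
    score = 18 - total
    log(data)
    j = 25 + j
    total = j * 28
    j = 0 // j
    handle(j)
    j = 98
    j = 8 + score
    emit(score)
    j = 20 // data
    return data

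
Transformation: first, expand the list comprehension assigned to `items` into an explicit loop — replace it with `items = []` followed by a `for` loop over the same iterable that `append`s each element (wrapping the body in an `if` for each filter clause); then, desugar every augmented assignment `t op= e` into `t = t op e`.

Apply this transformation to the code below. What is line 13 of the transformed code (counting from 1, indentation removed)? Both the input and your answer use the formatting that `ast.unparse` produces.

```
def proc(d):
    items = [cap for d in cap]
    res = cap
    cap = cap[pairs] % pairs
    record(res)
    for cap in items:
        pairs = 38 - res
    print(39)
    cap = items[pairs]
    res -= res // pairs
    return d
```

Transformed code:
def proc(d):
    items = []
    for d in cap:
        items.append(cap)
    res = cap
    cap = cap[pairs] % pairs
    record(res)
    for cap in items:
        pairs = 38 - res
    print(39)
    cap = items[pairs]
    res = res - res // pairs
    return d

return d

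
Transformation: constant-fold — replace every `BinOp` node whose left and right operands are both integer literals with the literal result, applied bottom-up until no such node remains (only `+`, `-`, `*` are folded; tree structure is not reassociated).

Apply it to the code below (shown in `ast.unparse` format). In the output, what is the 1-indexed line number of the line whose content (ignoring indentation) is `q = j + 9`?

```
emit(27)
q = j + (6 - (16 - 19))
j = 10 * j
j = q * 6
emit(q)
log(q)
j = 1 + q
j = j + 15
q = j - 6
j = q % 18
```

Transformed code:
emit(27)
q = j + 9
j = 10 * j
j = q * 6
emit(q)
log(q)
j = 1 + q
j = j + 15
q = j - 6
j = q % 18

2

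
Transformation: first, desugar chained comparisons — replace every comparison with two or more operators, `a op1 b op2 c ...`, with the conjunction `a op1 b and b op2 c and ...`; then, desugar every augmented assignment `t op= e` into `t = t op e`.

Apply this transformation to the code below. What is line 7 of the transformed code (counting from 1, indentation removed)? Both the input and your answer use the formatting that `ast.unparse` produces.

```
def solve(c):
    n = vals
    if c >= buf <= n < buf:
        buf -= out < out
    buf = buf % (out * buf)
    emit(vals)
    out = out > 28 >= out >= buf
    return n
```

out = out > 28 and 28 >= out and (out >= buf)

Transformed code:
def solve(c):
    n = vals
    if c >= buf and buf <= n and (n < buf):
        buf = buf - (out < out)
    buf = buf % (out * buf)
    emit(vals)
    out = out > 28 and 28 >= out and (out >= buf)
    return n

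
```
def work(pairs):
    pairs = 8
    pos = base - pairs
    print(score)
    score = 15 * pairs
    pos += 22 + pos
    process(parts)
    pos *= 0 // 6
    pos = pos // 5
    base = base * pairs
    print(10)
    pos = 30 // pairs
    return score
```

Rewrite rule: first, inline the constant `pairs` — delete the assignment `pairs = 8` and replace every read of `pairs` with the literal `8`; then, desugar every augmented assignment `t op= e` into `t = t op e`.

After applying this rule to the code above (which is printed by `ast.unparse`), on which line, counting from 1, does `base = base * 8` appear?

Transformed code:
def work(pairs):
    pos = base - 8
    print(score)
    score = 15 * 8
    pos = pos + (22 + pos)
    process(parts)
    pos = pos * (0 // 6)
    pos = pos // 5
    base = base * 8
    print(10)
    pos = 30 // 8
    return score

9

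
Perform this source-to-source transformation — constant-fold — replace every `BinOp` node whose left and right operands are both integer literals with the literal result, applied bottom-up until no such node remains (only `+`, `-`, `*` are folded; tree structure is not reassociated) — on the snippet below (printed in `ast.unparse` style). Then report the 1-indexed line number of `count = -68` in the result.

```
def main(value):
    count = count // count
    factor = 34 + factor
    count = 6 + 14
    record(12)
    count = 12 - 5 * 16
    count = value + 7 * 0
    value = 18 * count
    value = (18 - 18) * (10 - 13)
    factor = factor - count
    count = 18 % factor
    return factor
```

6

Transformed code:
def main(value):
    count = count // count
    factor = 34 + factor
    count = 20
    record(12)
    count = -68
    count = value + 0
    value = 18 * count
    value = 0
    factor = factor - count
    count = 18 % factor
    return factor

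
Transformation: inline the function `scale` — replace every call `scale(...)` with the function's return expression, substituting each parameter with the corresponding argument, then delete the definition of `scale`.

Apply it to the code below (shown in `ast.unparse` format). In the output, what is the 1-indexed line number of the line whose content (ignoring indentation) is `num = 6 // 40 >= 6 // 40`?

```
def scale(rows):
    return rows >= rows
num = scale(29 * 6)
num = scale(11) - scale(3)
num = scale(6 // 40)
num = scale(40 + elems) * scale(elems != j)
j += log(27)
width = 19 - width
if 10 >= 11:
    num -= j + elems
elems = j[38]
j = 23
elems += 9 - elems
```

3

Transformed code:
num = 29 * 6 >= 29 * 6
num = (11 >= 11) - (3 >= 3)
num = 6 // 40 >= 6 // 40
num = (40 + elems >= 40 + elems) * ((elems != j) >= (elems != j))
j += log(27)
width = 19 - width
if 10 >= 11:
    num -= j + elems
elems = j[38]
j = 23
elems += 9 - elems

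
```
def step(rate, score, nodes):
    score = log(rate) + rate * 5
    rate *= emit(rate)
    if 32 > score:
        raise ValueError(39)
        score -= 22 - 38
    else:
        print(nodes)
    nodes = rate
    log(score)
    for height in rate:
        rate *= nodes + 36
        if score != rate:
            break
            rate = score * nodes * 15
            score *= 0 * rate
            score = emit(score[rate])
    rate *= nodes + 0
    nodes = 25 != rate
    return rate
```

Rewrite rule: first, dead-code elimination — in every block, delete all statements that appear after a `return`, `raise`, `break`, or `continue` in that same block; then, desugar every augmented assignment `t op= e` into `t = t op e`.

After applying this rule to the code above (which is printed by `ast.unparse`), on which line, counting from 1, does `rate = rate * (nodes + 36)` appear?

11

Transformed code:
def step(rate, score, nodes):
    score = log(rate) + rate * 5
    rate = rate * emit(rate)
    if 32 > score:
        raise ValueError(39)
    else:
        print(nodes)
    nodes = rate
    log(score)
    for height in rate:
        rate = rate * (nodes + 36)
        if score != rate:
            break
    rate = rate * (nodes + 0)
    nodes = 25 != rate
    return rate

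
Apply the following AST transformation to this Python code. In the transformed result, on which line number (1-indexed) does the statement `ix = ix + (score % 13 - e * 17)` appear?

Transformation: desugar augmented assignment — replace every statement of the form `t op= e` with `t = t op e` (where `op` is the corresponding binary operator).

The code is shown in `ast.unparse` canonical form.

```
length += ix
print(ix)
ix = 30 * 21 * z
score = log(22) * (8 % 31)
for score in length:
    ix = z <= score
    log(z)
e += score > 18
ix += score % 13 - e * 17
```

9

Transformed code:
length = length + ix
print(ix)
ix = 30 * 21 * z
score = log(22) * (8 % 31)
for score in length:
    ix = z <= score
    log(z)
e = e + (score > 18)
ix = ix + (score % 13 - e * 17)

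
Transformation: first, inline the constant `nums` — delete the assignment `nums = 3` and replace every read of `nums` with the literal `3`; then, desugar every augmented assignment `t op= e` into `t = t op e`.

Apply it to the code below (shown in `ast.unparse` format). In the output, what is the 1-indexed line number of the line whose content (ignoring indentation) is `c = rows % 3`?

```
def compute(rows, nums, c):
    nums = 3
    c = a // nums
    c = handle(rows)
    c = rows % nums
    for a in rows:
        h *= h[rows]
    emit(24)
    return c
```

4

Transformed code:
def compute(rows, nums, c):
    c = a // 3
    c = handle(rows)
    c = rows % 3
    for a in rows:
        h = h * h[rows]
    emit(24)
    return c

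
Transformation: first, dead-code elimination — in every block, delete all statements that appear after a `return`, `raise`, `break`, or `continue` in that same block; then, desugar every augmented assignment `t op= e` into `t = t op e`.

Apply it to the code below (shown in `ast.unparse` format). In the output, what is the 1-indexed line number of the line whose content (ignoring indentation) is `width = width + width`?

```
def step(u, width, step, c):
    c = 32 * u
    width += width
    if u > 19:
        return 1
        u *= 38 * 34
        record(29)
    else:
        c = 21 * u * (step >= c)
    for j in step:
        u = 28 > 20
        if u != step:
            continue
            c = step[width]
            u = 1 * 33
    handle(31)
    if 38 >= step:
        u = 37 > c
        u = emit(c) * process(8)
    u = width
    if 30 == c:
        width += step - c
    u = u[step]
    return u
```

3

Transformed code:
def step(u, width, step, c):
    c = 32 * u
    width = width + width
    if u > 19:
        return 1
    else:
        c = 21 * u * (step >= c)
    for j in step:
        u = 28 > 20
        if u != step:
            continue
    handle(31)
    if 38 >= step:
        u = 37 > c
        u = emit(c) * process(8)
    u = width
    if 30 == c:
        width = width + (step - c)
    u = u[step]
    return u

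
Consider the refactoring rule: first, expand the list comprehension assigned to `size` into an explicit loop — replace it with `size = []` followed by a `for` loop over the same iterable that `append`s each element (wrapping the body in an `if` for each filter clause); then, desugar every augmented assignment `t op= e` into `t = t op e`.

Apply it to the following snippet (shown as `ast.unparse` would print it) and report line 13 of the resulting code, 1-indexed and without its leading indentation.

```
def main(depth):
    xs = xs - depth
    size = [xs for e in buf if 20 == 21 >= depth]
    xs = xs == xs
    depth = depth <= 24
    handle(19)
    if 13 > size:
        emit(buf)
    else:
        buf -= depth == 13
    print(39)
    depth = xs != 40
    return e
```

buf = buf - (depth == 13)

Transformed code:
def main(depth):
    xs = xs - depth
    size = []
    for e in buf:
        if 20 == 21 >= depth:
            size.append(xs)
    xs = xs == xs
    depth = depth <= 24
    handle(19)
    if 13 > size:
        emit(buf)
    else:
        buf = buf - (depth == 13)
    print(39)
    depth = xs != 40
    return e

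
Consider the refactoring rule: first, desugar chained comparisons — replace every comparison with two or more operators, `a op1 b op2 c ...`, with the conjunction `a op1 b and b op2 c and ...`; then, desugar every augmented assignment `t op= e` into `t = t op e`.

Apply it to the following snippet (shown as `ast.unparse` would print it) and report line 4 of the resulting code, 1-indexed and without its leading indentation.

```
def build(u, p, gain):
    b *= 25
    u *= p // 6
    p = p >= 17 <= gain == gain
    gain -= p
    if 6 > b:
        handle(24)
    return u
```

p = p >= 17 and 17 <= gain and (gain == gain)

Transformed code:
def build(u, p, gain):
    b = b * 25
    u = u * (p // 6)
    p = p >= 17 and 17 <= gain and (gain == gain)
    gain = gain - p
    if 6 > b:
        handle(24)
    return u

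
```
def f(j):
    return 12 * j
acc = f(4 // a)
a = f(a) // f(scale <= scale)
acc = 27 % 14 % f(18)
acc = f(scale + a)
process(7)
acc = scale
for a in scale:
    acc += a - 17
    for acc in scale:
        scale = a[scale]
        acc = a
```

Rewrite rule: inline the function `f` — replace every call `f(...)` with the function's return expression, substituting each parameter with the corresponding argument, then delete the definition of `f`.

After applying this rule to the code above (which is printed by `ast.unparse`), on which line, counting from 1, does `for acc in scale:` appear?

9

Transformed code:
acc = 12 * (4 // a)
a = 12 * a // (12 * (scale <= scale))
acc = 27 % 14 % (12 * 18)
acc = 12 * (scale + a)
process(7)
acc = scale
for a in scale:
    acc += a - 17
    for acc in scale:
        scale = a[scale]
        acc = a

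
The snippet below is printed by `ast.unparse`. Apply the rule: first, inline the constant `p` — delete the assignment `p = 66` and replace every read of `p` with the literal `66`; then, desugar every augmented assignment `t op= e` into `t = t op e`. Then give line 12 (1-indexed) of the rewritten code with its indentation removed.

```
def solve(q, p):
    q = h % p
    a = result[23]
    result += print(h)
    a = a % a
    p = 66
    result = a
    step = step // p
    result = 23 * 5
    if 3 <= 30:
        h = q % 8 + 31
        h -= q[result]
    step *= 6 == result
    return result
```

step = step * (6 == result)

Transformed code:
def solve(q, p):
    q = h % 66
    a = result[23]
    result = result + print(h)
    a = a % a
    result = a
    step = step // 66
    result = 23 * 5
    if 3 <= 30:
        h = q % 8 + 31
        h = h - q[result]
    step = step * (6 == result)
    return result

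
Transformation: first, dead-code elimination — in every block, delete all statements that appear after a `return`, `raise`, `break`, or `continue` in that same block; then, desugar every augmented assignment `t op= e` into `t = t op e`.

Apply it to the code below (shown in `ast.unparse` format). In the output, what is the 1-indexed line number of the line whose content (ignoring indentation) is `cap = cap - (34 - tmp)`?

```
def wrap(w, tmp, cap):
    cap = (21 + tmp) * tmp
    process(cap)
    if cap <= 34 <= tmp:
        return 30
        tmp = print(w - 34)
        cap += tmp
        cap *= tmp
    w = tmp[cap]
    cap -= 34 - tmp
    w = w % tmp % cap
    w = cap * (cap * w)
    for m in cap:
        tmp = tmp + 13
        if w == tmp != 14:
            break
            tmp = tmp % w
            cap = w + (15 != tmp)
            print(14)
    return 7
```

7

Transformed code:
def wrap(w, tmp, cap):
    cap = (21 + tmp) * tmp
    process(cap)
    if cap <= 34 <= tmp:
        return 30
    w = tmp[cap]
    cap = cap - (34 - tmp)
    w = w % tmp % cap
    w = cap * (cap * w)
    for m in cap:
        tmp = tmp + 13
        if w == tmp != 14:
            break
    return 7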